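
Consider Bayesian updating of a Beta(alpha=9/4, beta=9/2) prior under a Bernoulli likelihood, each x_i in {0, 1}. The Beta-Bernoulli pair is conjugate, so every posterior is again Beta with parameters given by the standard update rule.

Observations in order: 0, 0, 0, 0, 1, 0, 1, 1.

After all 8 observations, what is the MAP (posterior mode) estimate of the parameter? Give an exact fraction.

obs 1: x=0 → posterior Beta(9/4, 11/2)
obs 2: x=0 → posterior Beta(9/4, 13/2)
obs 3: x=0 → posterior Beta(9/4, 15/2)
obs 4: x=0 → posterior Beta(9/4, 17/2)
obs 5: x=1 → posterior Beta(13/4, 17/2)
obs 6: x=0 → posterior Beta(13/4, 19/2)
obs 7: x=1 → posterior Beta(17/4, 19/2)
obs 8: x=1 → posterior Beta(21/4, 19/2)

1/3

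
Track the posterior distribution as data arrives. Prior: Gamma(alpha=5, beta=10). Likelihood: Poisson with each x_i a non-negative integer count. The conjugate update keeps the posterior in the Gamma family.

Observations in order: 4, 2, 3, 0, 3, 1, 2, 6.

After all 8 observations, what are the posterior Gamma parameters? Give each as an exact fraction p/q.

alpha=26, beta=18

obs 1: x=4 → posterior Gamma(9, 11)
obs 2: x=2 → posterior Gamma(11, 12)
obs 3: x=3 → posterior Gamma(14, 13)
obs 4: x=0 → posterior Gamma(14, 14)
obs 5: x=3 → posterior Gamma(17, 15)
obs 6: x=1 → posterior Gamma(18, 16)
obs 7: x=2 → posterior Gamma(20, 17)
obs 8: x=6 → posterior Gamma(26, 18)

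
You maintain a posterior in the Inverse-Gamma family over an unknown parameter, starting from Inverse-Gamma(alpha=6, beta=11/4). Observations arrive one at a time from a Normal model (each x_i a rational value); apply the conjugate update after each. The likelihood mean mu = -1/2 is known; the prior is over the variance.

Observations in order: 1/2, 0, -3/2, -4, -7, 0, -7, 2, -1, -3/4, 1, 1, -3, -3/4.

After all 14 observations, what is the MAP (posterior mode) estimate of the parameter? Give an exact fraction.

977/224

obs 1: x=1/2 → posterior Inverse-Gamma(13/2, 13/4)
obs 2: x=0 → posterior Inverse-Gamma(7, 27/8)
obs 3: x=-3/2 → posterior Inverse-Gamma(15/2, 31/8)
obs 4: x=-4 → posterior Inverse-Gamma(8, 10)
obs 5: x=-7 → posterior Inverse-Gamma(17/2, 249/8)
obs 6: x=0 → posterior Inverse-Gamma(9, 125/4)
obs 7: x=-7 → posterior Inverse-Gamma(19/2, 419/8)
obs 8: x=2 → posterior Inverse-Gamma(10, 111/2)
obs 9: x=-1 → posterior Inverse-Gamma(21/2, 445/8)
obs 10: x=-3/4 → posterior Inverse-Gamma(11, 1781/32)
obs 11: x=1 → posterior Inverse-Gamma(23/2, 1817/32)
obs 12: x=1 → posterior Inverse-Gamma(12, 1853/32)
obs 13: x=-3 → posterior Inverse-Gamma(25/2, 1953/32)
obs 14: x=-3/4 → posterior Inverse-Gamma(13, 977/16)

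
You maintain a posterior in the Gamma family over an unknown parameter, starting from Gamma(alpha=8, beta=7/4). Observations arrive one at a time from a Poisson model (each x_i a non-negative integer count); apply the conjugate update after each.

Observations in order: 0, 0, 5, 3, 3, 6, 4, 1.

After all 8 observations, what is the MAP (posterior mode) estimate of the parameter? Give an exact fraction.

obs 1: x=0 → posterior Gamma(8, 11/4)
obs 2: x=0 → posterior Gamma(8, 15/4)
obs 3: x=5 → posterior Gamma(13, 19/4)
obs 4: x=3 → posterior Gamma(16, 23/4)
obs 5: x=3 → posterior Gamma(19, 27/4)
obs 6: x=6 → posterior Gamma(25, 31/4)
obs 7: x=4 → posterior Gamma(29, 35/4)
obs 8: x=1 → posterior Gamma(30, 39/4)

116/39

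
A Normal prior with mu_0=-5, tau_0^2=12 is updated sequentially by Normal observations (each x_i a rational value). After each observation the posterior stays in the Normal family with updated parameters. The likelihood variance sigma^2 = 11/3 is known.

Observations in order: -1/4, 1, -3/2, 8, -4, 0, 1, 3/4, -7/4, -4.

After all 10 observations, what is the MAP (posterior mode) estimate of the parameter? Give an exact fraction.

obs 1: x=-1/4 → posterior Normal(-64/47, 132/47)
obs 2: x=1 → posterior Normal(-28/83, 132/83)
obs 3: x=-3/2 → posterior Normal(-82/119, 132/119)
obs 4: x=8 → posterior Normal(206/155, 132/155)
obs 5: x=-4 → posterior Normal(62/191, 132/191)
obs 6: x=0 → posterior Normal(62/227, 132/227)
obs 7: x=1 → posterior Normal(98/263, 132/263)
obs 8: x=3/4 → posterior Normal(125/299, 132/299)
obs 9: x=-7/4 → posterior Normal(62/335, 132/335)
obs 10: x=-4 → posterior Normal(-82/371, 132/371)

-82/371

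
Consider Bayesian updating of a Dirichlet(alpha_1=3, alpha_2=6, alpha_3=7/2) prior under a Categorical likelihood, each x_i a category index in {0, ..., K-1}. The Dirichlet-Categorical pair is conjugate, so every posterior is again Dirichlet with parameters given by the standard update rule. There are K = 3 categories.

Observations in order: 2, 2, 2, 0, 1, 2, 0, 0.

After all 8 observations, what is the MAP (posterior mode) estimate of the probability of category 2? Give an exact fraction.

obs 1: x=2 → posterior Dirichlet(3, 6, 9/2)
obs 2: x=2 → posterior Dirichlet(3, 6, 11/2)
obs 3: x=2 → posterior Dirichlet(3, 6, 13/2)
obs 4: x=0 → posterior Dirichlet(4, 6, 13/2)
obs 5: x=1 → posterior Dirichlet(4, 7, 13/2)
obs 6: x=2 → posterior Dirichlet(4, 7, 15/2)
obs 7: x=0 → posterior Dirichlet(5, 7, 15/2)
obs 8: x=0 → posterior Dirichlet(6, 7, 15/2)

13/35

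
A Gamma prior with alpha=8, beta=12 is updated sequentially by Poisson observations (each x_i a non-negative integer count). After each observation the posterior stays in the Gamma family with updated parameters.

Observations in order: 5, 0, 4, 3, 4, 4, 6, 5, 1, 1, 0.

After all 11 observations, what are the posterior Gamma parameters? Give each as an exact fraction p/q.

obs 1: x=5 → posterior Gamma(13, 13)
obs 2: x=0 → posterior Gamma(13, 14)
obs 3: x=4 → posterior Gamma(17, 15)
obs 4: x=3 → posterior Gamma(20, 16)
obs 5: x=4 → posterior Gamma(24, 17)
obs 6: x=4 → posterior Gamma(28, 18)
obs 7: x=6 → posterior Gamma(34, 19)
obs 8: x=5 → posterior Gamma(39, 20)
obs 9: x=1 → posterior Gamma(40, 21)
obs 10: x=1 → posterior Gamma(41, 22)
obs 11: x=0 → posterior Gamma(41, 23)

alpha=41, beta=23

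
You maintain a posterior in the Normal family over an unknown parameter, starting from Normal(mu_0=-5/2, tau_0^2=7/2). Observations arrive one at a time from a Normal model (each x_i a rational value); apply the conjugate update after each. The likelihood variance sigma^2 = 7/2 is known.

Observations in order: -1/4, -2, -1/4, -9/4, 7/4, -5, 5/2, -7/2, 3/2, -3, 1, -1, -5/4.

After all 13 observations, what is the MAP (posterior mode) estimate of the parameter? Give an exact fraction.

-57/56

obs 1: x=-1/4 → posterior Normal(-11/8, 7/4)
obs 2: x=-2 → posterior Normal(-19/12, 7/6)
obs 3: x=-1/4 → posterior Normal(-5/4, 7/8)
obs 4: x=-9/4 → posterior Normal(-29/20, 7/10)
obs 5: x=7/4 → posterior Normal(-11/12, 7/12)
obs 6: x=-5 → posterior Normal(-3/2, 1/2)
obs 7: x=5/2 → posterior Normal(-1, 7/16)
obs 8: x=-7/2 → posterior Normal(-23/18, 7/18)
obs 9: x=3/2 → posterior Normal(-1, 7/20)
obs 10: x=-3 → posterior Normal(-13/11, 7/22)
obs 11: x=1 → posterior Normal(-1, 7/24)
obs 12: x=-1 → posterior Normal(-1, 7/26)
obs 13: x=-5/4 → posterior Normal(-57/56, 1/4)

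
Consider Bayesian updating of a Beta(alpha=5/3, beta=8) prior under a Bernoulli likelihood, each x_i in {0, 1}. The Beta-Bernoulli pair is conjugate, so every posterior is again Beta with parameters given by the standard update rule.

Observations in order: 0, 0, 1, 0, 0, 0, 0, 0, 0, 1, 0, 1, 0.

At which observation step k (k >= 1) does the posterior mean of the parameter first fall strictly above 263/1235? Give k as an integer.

k = 12

obs 1: x=0 → posterior Beta(5/3, 9)
obs 2: x=0 → posterior Beta(5/3, 10)
obs 3: x=1 → posterior Beta(8/3, 10)
obs 4: x=0 → posterior Beta(8/3, 11)
obs 5: x=0 → posterior Beta(8/3, 12)
obs 6: x=0 → posterior Beta(8/3, 13)
obs 7: x=0 → posterior Beta(8/3, 14)
obs 8: x=0 → posterior Beta(8/3, 15)
obs 9: x=0 → posterior Beta(8/3, 16)
obs 10: x=1 → posterior Beta(11/3, 16)
obs 11: x=0 → posterior Beta(11/3, 17)
obs 12: x=1 → posterior Beta(14/3, 17)
obs 13: x=0 → posterior Beta(14/3, 18)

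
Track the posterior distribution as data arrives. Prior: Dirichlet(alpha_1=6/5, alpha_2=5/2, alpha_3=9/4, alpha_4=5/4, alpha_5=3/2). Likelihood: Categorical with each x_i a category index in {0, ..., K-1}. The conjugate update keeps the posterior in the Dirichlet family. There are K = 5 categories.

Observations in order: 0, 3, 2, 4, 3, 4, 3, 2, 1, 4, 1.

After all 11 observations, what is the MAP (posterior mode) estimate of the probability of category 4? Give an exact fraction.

5/21

obs 1: x=0 → posterior Dirichlet(11/5, 5/2, 9/4, 5/4, 3/2)
obs 2: x=3 → posterior Dirichlet(11/5, 5/2, 9/4, 9/4, 3/2)
obs 3: x=2 → posterior Dirichlet(11/5, 5/2, 13/4, 9/4, 3/2)
obs 4: x=4 → posterior Dirichlet(11/5, 5/2, 13/4, 9/4, 5/2)
obs 5: x=3 → posterior Dirichlet(11/5, 5/2, 13/4, 13/4, 5/2)
obs 6: x=4 → posterior Dirichlet(11/5, 5/2, 13/4, 13/4, 7/2)
obs 7: x=3 → posterior Dirichlet(11/5, 5/2, 13/4, 17/4, 7/2)
obs 8: x=2 → posterior Dirichlet(11/5, 5/2, 17/4, 17/4, 7/2)
obs 9: x=1 → posterior Dirichlet(11/5, 7/2, 17/4, 17/4, 7/2)
obs 10: x=4 → posterior Dirichlet(11/5, 7/2, 17/4, 17/4, 9/2)
obs 11: x=1 → posterior Dirichlet(11/5, 9/2, 17/4, 17/4, 9/2)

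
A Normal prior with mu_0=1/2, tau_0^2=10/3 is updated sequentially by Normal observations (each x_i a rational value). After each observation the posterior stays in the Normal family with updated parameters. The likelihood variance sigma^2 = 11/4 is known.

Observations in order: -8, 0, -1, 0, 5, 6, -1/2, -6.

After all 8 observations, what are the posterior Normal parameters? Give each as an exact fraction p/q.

obs 1: x=-8 → posterior Normal(-607/146, 110/73)
obs 2: x=0 → posterior Normal(-607/226, 110/113)
obs 3: x=-1 → posterior Normal(-229/102, 110/153)
obs 4: x=0 → posterior Normal(-687/386, 110/193)
obs 5: x=5 → posterior Normal(-287/466, 110/233)
obs 6: x=6 → posterior Normal(193/546, 110/273)
obs 7: x=-1/2 → posterior Normal(153/626, 110/313)
obs 8: x=-6 → posterior Normal(-327/706, 110/353)

mu_0=-327/706, tau_0^2=110/353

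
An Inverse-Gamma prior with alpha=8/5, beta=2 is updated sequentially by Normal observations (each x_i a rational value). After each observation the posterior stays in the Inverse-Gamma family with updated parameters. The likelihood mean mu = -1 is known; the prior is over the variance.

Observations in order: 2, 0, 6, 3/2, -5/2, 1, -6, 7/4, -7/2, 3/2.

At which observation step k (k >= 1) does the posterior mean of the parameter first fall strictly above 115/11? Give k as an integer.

k = 3

obs 1: x=2 → posterior Inverse-Gamma(21/10, 13/2)
obs 2: x=0 → posterior Inverse-Gamma(13/5, 7)
obs 3: x=6 → posterior Inverse-Gamma(31/10, 63/2)
obs 4: x=3/2 → posterior Inverse-Gamma(18/5, 277/8)
obs 5: x=-5/2 → posterior Inverse-Gamma(41/10, 143/4)
obs 6: x=1 → posterior Inverse-Gamma(23/5, 151/4)
obs 7: x=-6 → posterior Inverse-Gamma(51/10, 201/4)
obs 8: x=7/4 → posterior Inverse-Gamma(28/5, 1729/32)
obs 9: x=-7/2 → posterior Inverse-Gamma(61/10, 1829/32)
obs 10: x=3/2 → posterior Inverse-Gamma(33/5, 1929/32)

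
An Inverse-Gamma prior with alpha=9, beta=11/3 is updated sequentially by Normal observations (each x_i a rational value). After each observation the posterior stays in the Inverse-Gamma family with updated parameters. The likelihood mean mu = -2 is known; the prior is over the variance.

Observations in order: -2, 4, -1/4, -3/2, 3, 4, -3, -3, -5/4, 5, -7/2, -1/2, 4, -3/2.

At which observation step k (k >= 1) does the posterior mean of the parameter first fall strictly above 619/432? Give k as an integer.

k = 2

obs 1: x=-2 → posterior Inverse-Gamma(19/2, 11/3)
obs 2: x=4 → posterior Inverse-Gamma(10, 65/3)
obs 3: x=-1/4 → posterior Inverse-Gamma(21/2, 2227/96)
obs 4: x=-3/2 → posterior Inverse-Gamma(11, 2239/96)
obs 5: x=3 → posterior Inverse-Gamma(23/2, 3439/96)
obs 6: x=4 → posterior Inverse-Gamma(12, 5167/96)
obs 7: x=-3 → posterior Inverse-Gamma(25/2, 5215/96)
obs 8: x=-3 → posterior Inverse-Gamma(13, 5263/96)
obs 9: x=-5/4 → posterior Inverse-Gamma(27/2, 2645/48)
obs 10: x=5 → posterior Inverse-Gamma(14, 3821/48)
obs 11: x=-7/2 → posterior Inverse-Gamma(29/2, 3875/48)
obs 12: x=-1/2 → posterior Inverse-Gamma(15, 3929/48)
obs 13: x=4 → posterior Inverse-Gamma(31/2, 4793/48)
obs 14: x=-3/2 → posterior Inverse-Gamma(16, 4799/48)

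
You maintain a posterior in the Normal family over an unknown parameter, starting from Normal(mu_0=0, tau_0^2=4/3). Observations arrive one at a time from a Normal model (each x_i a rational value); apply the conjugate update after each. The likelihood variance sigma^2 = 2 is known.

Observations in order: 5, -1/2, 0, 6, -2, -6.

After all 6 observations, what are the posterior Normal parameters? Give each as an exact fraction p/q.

mu_0=1/3, tau_0^2=4/15

obs 1: x=5 → posterior Normal(2, 4/5)
obs 2: x=-1/2 → posterior Normal(9/7, 4/7)
obs 3: x=0 → posterior Normal(1, 4/9)
obs 4: x=6 → posterior Normal(21/11, 4/11)
obs 5: x=-2 → posterior Normal(17/13, 4/13)
obs 6: x=-6 → posterior Normal(1/3, 4/15)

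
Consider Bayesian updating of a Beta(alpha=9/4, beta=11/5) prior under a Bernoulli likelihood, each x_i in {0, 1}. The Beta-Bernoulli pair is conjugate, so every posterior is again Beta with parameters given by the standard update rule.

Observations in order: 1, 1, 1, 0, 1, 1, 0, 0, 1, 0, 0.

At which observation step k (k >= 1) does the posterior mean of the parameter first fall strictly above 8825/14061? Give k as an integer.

obs 1: x=1 → posterior Beta(13/4, 11/5)
obs 2: x=1 → posterior Beta(17/4, 11/5)
obs 3: x=1 → posterior Beta(21/4, 11/5)
obs 4: x=0 → posterior Beta(21/4, 16/5)
obs 5: x=1 → posterior Beta(25/4, 16/5)
obs 6: x=1 → posterior Beta(29/4, 16/5)
obs 7: x=0 → posterior Beta(29/4, 21/5)
obs 8: x=0 → posterior Beta(29/4, 26/5)
obs 9: x=1 → posterior Beta(33/4, 26/5)
obs 10: x=0 → posterior Beta(33/4, 31/5)
obs 11: x=0 → posterior Beta(33/4, 36/5)

k = 2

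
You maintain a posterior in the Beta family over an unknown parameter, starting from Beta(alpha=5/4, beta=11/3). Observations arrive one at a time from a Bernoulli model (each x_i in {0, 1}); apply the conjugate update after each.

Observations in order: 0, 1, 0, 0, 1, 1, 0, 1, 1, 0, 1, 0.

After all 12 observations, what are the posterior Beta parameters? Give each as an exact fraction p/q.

alpha=29/4, beta=29/3

obs 1: x=0 → posterior Beta(5/4, 14/3)
obs 2: x=1 → posterior Beta(9/4, 14/3)
obs 3: x=0 → posterior Beta(9/4, 17/3)
obs 4: x=0 → posterior Beta(9/4, 20/3)
obs 5: x=1 → posterior Beta(13/4, 20/3)
obs 6: x=1 → posterior Beta(17/4, 20/3)
obs 7: x=0 → posterior Beta(17/4, 23/3)
obs 8: x=1 → posterior Beta(21/4, 23/3)
obs 9: x=1 → posterior Beta(25/4, 23/3)
obs 10: x=0 → posterior Beta(25/4, 26/3)
obs 11: x=1 → posterior Beta(29/4, 26/3)
obs 12: x=0 → posterior Beta(29/4, 29/3)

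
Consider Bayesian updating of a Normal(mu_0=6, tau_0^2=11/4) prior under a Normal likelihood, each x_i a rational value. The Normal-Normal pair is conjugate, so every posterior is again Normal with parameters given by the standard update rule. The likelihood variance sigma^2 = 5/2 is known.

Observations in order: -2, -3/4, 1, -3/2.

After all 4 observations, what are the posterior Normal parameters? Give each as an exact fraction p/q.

mu_0=97/216, tau_0^2=55/108

obs 1: x=-2 → posterior Normal(38/21, 55/42)
obs 2: x=-3/4 → posterior Normal(119/128, 55/64)
obs 3: x=1 → posterior Normal(163/172, 55/86)
obs 4: x=-3/2 → posterior Normal(97/216, 55/108)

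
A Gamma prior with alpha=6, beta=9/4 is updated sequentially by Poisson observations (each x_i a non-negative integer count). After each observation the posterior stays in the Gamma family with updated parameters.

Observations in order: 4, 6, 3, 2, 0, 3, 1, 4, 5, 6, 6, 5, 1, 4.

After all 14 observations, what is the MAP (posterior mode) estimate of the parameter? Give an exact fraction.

obs 1: x=4 → posterior Gamma(10, 13/4)
obs 2: x=6 → posterior Gamma(16, 17/4)
obs 3: x=3 → posterior Gamma(19, 21/4)
obs 4: x=2 → posterior Gamma(21, 25/4)
obs 5: x=0 → posterior Gamma(21, 29/4)
obs 6: x=3 → posterior Gamma(24, 33/4)
obs 7: x=1 → posterior Gamma(25, 37/4)
obs 8: x=4 → posterior Gamma(29, 41/4)
obs 9: x=5 → posterior Gamma(34, 45/4)
obs 10: x=6 → posterior Gamma(40, 49/4)
obs 11: x=6 → posterior Gamma(46, 53/4)
obs 12: x=5 → posterior Gamma(51, 57/4)
obs 13: x=1 → posterior Gamma(52, 61/4)
obs 14: x=4 → posterior Gamma(56, 65/4)

44/13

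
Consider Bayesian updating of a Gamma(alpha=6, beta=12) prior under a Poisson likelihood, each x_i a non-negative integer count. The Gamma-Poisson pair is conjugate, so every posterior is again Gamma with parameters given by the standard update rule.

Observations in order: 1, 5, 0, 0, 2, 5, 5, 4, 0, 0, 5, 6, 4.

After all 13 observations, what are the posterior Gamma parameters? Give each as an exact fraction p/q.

obs 1: x=1 → posterior Gamma(7, 13)
obs 2: x=5 → posterior Gamma(12, 14)
obs 3: x=0 → posterior Gamma(12, 15)
obs 4: x=0 → posterior Gamma(12, 16)
obs 5: x=2 → posterior Gamma(14, 17)
obs 6: x=5 → posterior Gamma(19, 18)
obs 7: x=5 → posterior Gamma(24, 19)
obs 8: x=4 → posterior Gamma(28, 20)
obs 9: x=0 → posterior Gamma(28, 21)
obs 10: x=0 → posterior Gamma(28, 22)
obs 11: x=5 → posterior Gamma(33, 23)
obs 12: x=6 → posterior Gamma(39, 24)
obs 13: x=4 → posterior Gamma(43, 25)

alpha=43, beta=25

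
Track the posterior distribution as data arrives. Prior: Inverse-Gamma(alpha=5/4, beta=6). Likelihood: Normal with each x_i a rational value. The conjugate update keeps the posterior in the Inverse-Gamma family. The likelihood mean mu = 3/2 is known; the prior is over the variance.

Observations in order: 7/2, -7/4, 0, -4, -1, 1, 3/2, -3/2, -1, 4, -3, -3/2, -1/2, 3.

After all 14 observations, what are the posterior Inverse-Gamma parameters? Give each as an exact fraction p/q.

obs 1: x=7/2 → posterior Inverse-Gamma(7/4, 8)
obs 2: x=-7/4 → posterior Inverse-Gamma(9/4, 425/32)
obs 3: x=0 → posterior Inverse-Gamma(11/4, 461/32)
obs 4: x=-4 → posterior Inverse-Gamma(13/4, 945/32)
obs 5: x=-1 → posterior Inverse-Gamma(15/4, 1045/32)
obs 6: x=1 → posterior Inverse-Gamma(17/4, 1049/32)
obs 7: x=3/2 → posterior Inverse-Gamma(19/4, 1049/32)
obs 8: x=-3/2 → posterior Inverse-Gamma(21/4, 1193/32)
obs 9: x=-1 → posterior Inverse-Gamma(23/4, 1293/32)
obs 10: x=4 → posterior Inverse-Gamma(25/4, 1393/32)
obs 11: x=-3 → posterior Inverse-Gamma(27/4, 1717/32)
obs 12: x=-3/2 → posterior Inverse-Gamma(29/4, 1861/32)
obs 13: x=-1/2 → posterior Inverse-Gamma(31/4, 1925/32)
obs 14: x=3 → posterior Inverse-Gamma(33/4, 1961/32)

alpha=33/4, beta=1961/32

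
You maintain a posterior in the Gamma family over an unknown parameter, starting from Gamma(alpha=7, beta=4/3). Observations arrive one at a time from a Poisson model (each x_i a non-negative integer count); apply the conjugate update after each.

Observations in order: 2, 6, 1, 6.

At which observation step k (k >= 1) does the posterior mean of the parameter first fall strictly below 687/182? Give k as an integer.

k = 3

obs 1: x=2 → posterior Gamma(9, 7/3)
obs 2: x=6 → posterior Gamma(15, 10/3)
obs 3: x=1 → posterior Gamma(16, 13/3)
obs 4: x=6 → posterior Gamma(22, 16/3)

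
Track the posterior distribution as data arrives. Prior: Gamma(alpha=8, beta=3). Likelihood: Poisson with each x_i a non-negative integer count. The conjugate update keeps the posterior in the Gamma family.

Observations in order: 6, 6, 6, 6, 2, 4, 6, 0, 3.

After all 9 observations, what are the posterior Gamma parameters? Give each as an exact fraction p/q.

alpha=47, beta=12

obs 1: x=6 → posterior Gamma(14, 4)
obs 2: x=6 → posterior Gamma(20, 5)
obs 3: x=6 → posterior Gamma(26, 6)
obs 4: x=6 → posterior Gamma(32, 7)
obs 5: x=2 → posterior Gamma(34, 8)
obs 6: x=4 → posterior Gamma(38, 9)
obs 7: x=6 → posterior Gamma(44, 10)
obs 8: x=0 → posterior Gamma(44, 11)
obs 9: x=3 → posterior Gamma(47, 12)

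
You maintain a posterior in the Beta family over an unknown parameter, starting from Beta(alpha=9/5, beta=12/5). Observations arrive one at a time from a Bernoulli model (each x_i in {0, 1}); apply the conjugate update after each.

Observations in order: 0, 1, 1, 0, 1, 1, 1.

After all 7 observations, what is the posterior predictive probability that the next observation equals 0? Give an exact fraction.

11/28

obs 1: x=0 → posterior Beta(9/5, 17/5)
obs 2: x=1 → posterior Beta(14/5, 17/5)
obs 3: x=1 → posterior Beta(19/5, 17/5)
obs 4: x=0 → posterior Beta(19/5, 22/5)
obs 5: x=1 → posterior Beta(24/5, 22/5)
obs 6: x=1 → posterior Beta(29/5, 22/5)
obs 7: x=1 → posterior Beta(34/5, 22/5)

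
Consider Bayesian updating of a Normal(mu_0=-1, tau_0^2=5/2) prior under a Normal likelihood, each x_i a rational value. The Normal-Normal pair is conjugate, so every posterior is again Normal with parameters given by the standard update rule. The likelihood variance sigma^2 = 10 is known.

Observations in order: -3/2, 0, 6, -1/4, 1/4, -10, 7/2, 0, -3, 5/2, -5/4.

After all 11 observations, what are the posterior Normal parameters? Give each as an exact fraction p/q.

mu_0=-31/60, tau_0^2=2/3

obs 1: x=-3/2 → posterior Normal(-11/10, 2)
obs 2: x=0 → posterior Normal(-11/12, 5/3)
obs 3: x=6 → posterior Normal(1/14, 10/7)
obs 4: x=-1/4 → posterior Normal(1/32, 5/4)
obs 5: x=1/4 → posterior Normal(1/18, 10/9)
obs 6: x=-10 → posterior Normal(-19/20, 1)
obs 7: x=7/2 → posterior Normal(-6/11, 10/11)
obs 8: x=0 → posterior Normal(-1/2, 5/6)
obs 9: x=-3 → posterior Normal(-9/13, 10/13)
obs 10: x=5/2 → posterior Normal(-13/28, 5/7)
obs 11: x=-5/4 → posterior Normal(-31/60, 2/3)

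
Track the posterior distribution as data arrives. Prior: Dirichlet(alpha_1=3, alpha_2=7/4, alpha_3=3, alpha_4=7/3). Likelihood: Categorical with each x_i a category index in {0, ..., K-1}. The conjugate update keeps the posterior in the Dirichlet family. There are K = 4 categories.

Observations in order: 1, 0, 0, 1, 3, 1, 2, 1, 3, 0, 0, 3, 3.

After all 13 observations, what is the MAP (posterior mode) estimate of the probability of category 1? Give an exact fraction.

57/229

obs 1: x=1 → posterior Dirichlet(3, 11/4, 3, 7/3)
obs 2: x=0 → posterior Dirichlet(4, 11/4, 3, 7/3)
obs 3: x=0 → posterior Dirichlet(5, 11/4, 3, 7/3)
obs 4: x=1 → posterior Dirichlet(5, 15/4, 3, 7/3)
obs 5: x=3 → posterior Dirichlet(5, 15/4, 3, 10/3)
obs 6: x=1 → posterior Dirichlet(5, 19/4, 3, 10/3)
obs 7: x=2 → posterior Dirichlet(5, 19/4, 4, 10/3)
obs 8: x=1 → posterior Dirichlet(5, 23/4, 4, 10/3)
obs 9: x=3 → posterior Dirichlet(5, 23/4, 4, 13/3)
obs 10: x=0 → posterior Dirichlet(6, 23/4, 4, 13/3)
obs 11: x=0 → posterior Dirichlet(7, 23/4, 4, 13/3)
obs 12: x=3 → posterior Dirichlet(7, 23/4, 4, 16/3)
obs 13: x=3 → posterior Dirichlet(7, 23/4, 4, 19/3)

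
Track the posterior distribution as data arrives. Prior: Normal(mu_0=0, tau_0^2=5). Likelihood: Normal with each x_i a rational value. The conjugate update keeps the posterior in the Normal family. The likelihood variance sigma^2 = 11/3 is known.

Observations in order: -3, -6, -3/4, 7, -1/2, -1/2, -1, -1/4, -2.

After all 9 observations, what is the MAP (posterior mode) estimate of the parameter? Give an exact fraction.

-105/146

obs 1: x=-3 → posterior Normal(-45/26, 55/26)
obs 2: x=-6 → posterior Normal(-135/41, 55/41)
obs 3: x=-3/4 → posterior Normal(-585/224, 55/56)
obs 4: x=7 → posterior Normal(-165/284, 55/71)
obs 5: x=-1/2 → posterior Normal(-195/344, 55/86)
obs 6: x=-1/2 → posterior Normal(-225/404, 55/101)
obs 7: x=-1 → posterior Normal(-285/464, 55/116)
obs 8: x=-1/4 → posterior Normal(-75/131, 55/131)
obs 9: x=-2 → posterior Normal(-105/146, 55/146)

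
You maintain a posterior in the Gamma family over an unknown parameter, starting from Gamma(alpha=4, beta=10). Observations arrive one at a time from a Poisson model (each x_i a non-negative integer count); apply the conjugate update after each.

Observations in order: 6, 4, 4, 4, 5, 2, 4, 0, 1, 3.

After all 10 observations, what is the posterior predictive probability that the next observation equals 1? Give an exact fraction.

50852412784640000000000000000000000000000000000000/175522663228862486625127968549968702993144556569961

obs 1: x=6 → posterior Gamma(10, 11)
obs 2: x=4 → posterior Gamma(14, 12)
obs 3: x=4 → posterior Gamma(18, 13)
obs 4: x=4 → posterior Gamma(22, 14)
obs 5: x=5 → posterior Gamma(27, 15)
obs 6: x=2 → posterior Gamma(29, 16)
obs 7: x=4 → posterior Gamma(33, 17)
obs 8: x=0 → posterior Gamma(33, 18)
obs 9: x=1 → posterior Gamma(34, 19)
obs 10: x=3 → posterior Gamma(37, 20)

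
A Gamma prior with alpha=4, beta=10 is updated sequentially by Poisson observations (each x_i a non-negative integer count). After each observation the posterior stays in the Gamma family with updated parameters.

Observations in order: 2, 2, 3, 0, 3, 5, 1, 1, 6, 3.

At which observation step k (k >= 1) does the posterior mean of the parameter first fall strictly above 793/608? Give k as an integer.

obs 1: x=2 → posterior Gamma(6, 11)
obs 2: x=2 → posterior Gamma(8, 12)
obs 3: x=3 → posterior Gamma(11, 13)
obs 4: x=0 → posterior Gamma(11, 14)
obs 5: x=3 → posterior Gamma(14, 15)
obs 6: x=5 → posterior Gamma(19, 16)
obs 7: x=1 → posterior Gamma(20, 17)
obs 8: x=1 → posterior Gamma(21, 18)
obs 9: x=6 → posterior Gamma(27, 19)
obs 10: x=3 → posterior Gamma(30, 20)

k = 9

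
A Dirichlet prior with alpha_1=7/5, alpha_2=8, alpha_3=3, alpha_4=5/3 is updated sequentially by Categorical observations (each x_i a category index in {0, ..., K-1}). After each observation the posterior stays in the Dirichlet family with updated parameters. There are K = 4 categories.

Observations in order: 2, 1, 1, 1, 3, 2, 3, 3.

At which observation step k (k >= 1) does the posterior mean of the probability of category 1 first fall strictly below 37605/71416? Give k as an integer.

obs 1: x=2 → posterior Dirichlet(7/5, 8, 4, 5/3)
obs 2: x=1 → posterior Dirichlet(7/5, 9, 4, 5/3)
obs 3: x=1 → posterior Dirichlet(7/5, 10, 4, 5/3)
obs 4: x=1 → posterior Dirichlet(7/5, 11, 4, 5/3)
obs 5: x=3 → posterior Dirichlet(7/5, 11, 4, 8/3)
obs 6: x=2 → posterior Dirichlet(7/5, 11, 5, 8/3)
obs 7: x=3 → posterior Dirichlet(7/5, 11, 5, 11/3)
obs 8: x=3 → posterior Dirichlet(7/5, 11, 5, 14/3)

k = 7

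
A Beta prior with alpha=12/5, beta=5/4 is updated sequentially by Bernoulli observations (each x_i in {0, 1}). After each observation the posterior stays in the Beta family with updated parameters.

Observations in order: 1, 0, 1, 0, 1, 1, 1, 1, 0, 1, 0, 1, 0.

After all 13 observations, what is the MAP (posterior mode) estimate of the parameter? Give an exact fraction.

obs 1: x=1 → posterior Beta(17/5, 5/4)
obs 2: x=0 → posterior Beta(17/5, 9/4)
obs 3: x=1 → posterior Beta(22/5, 9/4)
obs 4: x=0 → posterior Beta(22/5, 13/4)
obs 5: x=1 → posterior Beta(27/5, 13/4)
obs 6: x=1 → posterior Beta(32/5, 13/4)
obs 7: x=1 → posterior Beta(37/5, 13/4)
obs 8: x=1 → posterior Beta(42/5, 13/4)
obs 9: x=0 → posterior Beta(42/5, 17/4)
obs 10: x=1 → posterior Beta(47/5, 17/4)
obs 11: x=0 → posterior Beta(47/5, 21/4)
obs 12: x=1 → posterior Beta(52/5, 21/4)
obs 13: x=0 → posterior Beta(52/5, 25/4)

188/293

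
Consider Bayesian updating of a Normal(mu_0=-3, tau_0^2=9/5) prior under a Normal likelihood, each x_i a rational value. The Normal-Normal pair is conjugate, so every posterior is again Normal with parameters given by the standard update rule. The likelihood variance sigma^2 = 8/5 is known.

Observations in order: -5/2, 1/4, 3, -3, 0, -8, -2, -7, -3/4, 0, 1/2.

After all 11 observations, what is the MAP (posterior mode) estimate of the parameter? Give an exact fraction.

obs 1: x=-5/2 → posterior Normal(-93/34, 72/85)
obs 2: x=1/4 → posterior Normal(-177/104, 36/65)
obs 3: x=3 → posterior Normal(-69/140, 72/175)
obs 4: x=-3 → posterior Normal(-177/176, 18/55)
obs 5: x=0 → posterior Normal(-177/212, 72/265)
obs 6: x=-8 → posterior Normal(-15/8, 36/155)
obs 7: x=-2 → posterior Normal(-537/284, 72/355)
obs 8: x=-7 → posterior Normal(-789/320, 9/50)
obs 9: x=-3/4 → posterior Normal(-204/89, 72/445)
obs 10: x=0 → posterior Normal(-102/49, 36/245)
obs 11: x=1/2 → posterior Normal(-399/214, 72/535)

-399/214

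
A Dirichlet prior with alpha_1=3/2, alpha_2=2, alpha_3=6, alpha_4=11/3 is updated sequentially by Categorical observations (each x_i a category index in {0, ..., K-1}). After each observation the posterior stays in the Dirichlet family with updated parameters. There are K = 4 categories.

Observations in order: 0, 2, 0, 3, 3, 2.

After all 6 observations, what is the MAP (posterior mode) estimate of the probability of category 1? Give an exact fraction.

6/91

obs 1: x=0 → posterior Dirichlet(5/2, 2, 6, 11/3)
obs 2: x=2 → posterior Dirichlet(5/2, 2, 7, 11/3)
obs 3: x=0 → posterior Dirichlet(7/2, 2, 7, 11/3)
obs 4: x=3 → posterior Dirichlet(7/2, 2, 7, 14/3)
obs 5: x=3 → posterior Dirichlet(7/2, 2, 7, 17/3)
obs 6: x=2 → posterior Dirichlet(7/2, 2, 8, 17/3)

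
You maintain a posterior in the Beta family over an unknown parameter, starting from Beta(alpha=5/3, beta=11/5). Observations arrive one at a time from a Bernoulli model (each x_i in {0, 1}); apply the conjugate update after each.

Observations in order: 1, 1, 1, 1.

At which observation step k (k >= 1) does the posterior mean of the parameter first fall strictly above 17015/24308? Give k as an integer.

k = 4

obs 1: x=1 → posterior Beta(8/3, 11/5)
obs 2: x=1 → posterior Beta(11/3, 11/5)
obs 3: x=1 → posterior Beta(14/3, 11/5)
obs 4: x=1 → posterior Beta(17/3, 11/5)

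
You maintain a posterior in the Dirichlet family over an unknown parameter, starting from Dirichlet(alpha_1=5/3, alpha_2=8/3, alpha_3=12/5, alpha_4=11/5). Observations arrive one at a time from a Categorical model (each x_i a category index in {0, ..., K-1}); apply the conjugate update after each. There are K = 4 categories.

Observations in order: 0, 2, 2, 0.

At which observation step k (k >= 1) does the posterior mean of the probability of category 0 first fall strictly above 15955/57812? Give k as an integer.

k = 4

obs 1: x=0 → posterior Dirichlet(8/3, 8/3, 12/5, 11/5)
obs 2: x=2 → posterior Dirichlet(8/3, 8/3, 17/5, 11/5)
obs 3: x=2 → posterior Dirichlet(8/3, 8/3, 22/5, 11/5)
obs 4: x=0 → posterior Dirichlet(11/3, 8/3, 22/5, 11/5)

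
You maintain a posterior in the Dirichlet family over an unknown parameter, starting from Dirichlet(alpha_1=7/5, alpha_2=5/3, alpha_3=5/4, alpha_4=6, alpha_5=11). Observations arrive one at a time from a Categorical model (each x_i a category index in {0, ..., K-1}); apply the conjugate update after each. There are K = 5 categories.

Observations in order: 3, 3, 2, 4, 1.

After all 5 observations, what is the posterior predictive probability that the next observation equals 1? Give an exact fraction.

160/1579

obs 1: x=3 → posterior Dirichlet(7/5, 5/3, 5/4, 7, 11)
obs 2: x=3 → posterior Dirichlet(7/5, 5/3, 5/4, 8, 11)
obs 3: x=2 → posterior Dirichlet(7/5, 5/3, 9/4, 8, 11)
obs 4: x=4 → posterior Dirichlet(7/5, 5/3, 9/4, 8, 12)
obs 5: x=1 → posterior Dirichlet(7/5, 8/3, 9/4, 8, 12)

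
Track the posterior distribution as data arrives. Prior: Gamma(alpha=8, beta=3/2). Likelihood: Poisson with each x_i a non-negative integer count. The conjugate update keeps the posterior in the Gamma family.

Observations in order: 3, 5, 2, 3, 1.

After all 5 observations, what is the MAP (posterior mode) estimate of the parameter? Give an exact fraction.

42/13

obs 1: x=3 → posterior Gamma(11, 5/2)
obs 2: x=5 → posterior Gamma(16, 7/2)
obs 3: x=2 → posterior Gamma(18, 9/2)
obs 4: x=3 → posterior Gamma(21, 11/2)
obs 5: x=1 → posterior Gamma(22, 13/2)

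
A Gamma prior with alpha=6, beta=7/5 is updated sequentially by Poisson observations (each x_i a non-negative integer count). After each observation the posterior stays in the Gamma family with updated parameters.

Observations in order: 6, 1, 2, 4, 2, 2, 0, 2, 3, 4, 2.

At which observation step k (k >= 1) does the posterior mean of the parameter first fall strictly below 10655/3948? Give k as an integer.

obs 1: x=6 → posterior Gamma(12, 12/5)
obs 2: x=1 → posterior Gamma(13, 17/5)
obs 3: x=2 → posterior Gamma(15, 22/5)
obs 4: x=4 → posterior Gamma(19, 27/5)
obs 5: x=2 → posterior Gamma(21, 32/5)
obs 6: x=2 → posterior Gamma(23, 37/5)
obs 7: x=0 → posterior Gamma(23, 42/5)
obs 8: x=2 → posterior Gamma(25, 47/5)
obs 9: x=3 → posterior Gamma(28, 52/5)
obs 10: x=4 → posterior Gamma(32, 57/5)
obs 11: x=2 → posterior Gamma(34, 62/5)

k = 8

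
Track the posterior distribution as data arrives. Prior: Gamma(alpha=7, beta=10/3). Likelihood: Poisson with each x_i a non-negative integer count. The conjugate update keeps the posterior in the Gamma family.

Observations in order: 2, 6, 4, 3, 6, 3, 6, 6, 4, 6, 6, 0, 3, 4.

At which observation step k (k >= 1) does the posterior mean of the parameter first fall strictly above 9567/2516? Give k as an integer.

k = 9

obs 1: x=2 → posterior Gamma(9, 13/3)
obs 2: x=6 → posterior Gamma(15, 16/3)
obs 3: x=4 → posterior Gamma(19, 19/3)
obs 4: x=3 → posterior Gamma(22, 22/3)
obs 5: x=6 → posterior Gamma(28, 25/3)
obs 6: x=3 → posterior Gamma(31, 28/3)
obs 7: x=6 → posterior Gamma(37, 31/3)
obs 8: x=6 → posterior Gamma(43, 34/3)
obs 9: x=4 → posterior Gamma(47, 37/3)
obs 10: x=6 → posterior Gamma(53, 40/3)
obs 11: x=6 → posterior Gamma(59, 43/3)
obs 12: x=0 → posterior Gamma(59, 46/3)
obs 13: x=3 → posterior Gamma(62, 49/3)
obs 14: x=4 → posterior Gamma(66, 52/3)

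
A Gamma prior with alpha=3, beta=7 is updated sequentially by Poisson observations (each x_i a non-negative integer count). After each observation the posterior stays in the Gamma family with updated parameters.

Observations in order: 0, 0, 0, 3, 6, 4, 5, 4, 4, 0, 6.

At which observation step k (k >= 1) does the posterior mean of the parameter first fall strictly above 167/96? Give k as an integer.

k = 9

obs 1: x=0 → posterior Gamma(3, 8)
obs 2: x=0 → posterior Gamma(3, 9)
obs 3: x=0 → posterior Gamma(3, 10)
obs 4: x=3 → posterior Gamma(6, 11)
obs 5: x=6 → posterior Gamma(12, 12)
obs 6: x=4 → posterior Gamma(16, 13)
obs 7: x=5 → posterior Gamma(21, 14)
obs 8: x=4 → posterior Gamma(25, 15)
obs 9: x=4 → posterior Gamma(29, 16)
obs 10: x=0 → posterior Gamma(29, 17)
obs 11: x=6 → posterior Gamma(35, 18)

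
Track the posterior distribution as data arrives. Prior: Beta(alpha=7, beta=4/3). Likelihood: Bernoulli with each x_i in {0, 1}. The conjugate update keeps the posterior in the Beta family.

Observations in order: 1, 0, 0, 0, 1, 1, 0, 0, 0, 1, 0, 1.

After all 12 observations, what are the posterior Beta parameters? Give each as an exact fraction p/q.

alpha=12, beta=25/3

obs 1: x=1 → posterior Beta(8, 4/3)
obs 2: x=0 → posterior Beta(8, 7/3)
obs 3: x=0 → posterior Beta(8, 10/3)
obs 4: x=0 → posterior Beta(8, 13/3)
obs 5: x=1 → posterior Beta(9, 13/3)
obs 6: x=1 → posterior Beta(10, 13/3)
obs 7: x=0 → posterior Beta(10, 16/3)
obs 8: x=0 → posterior Beta(10, 19/3)
obs 9: x=0 → posterior Beta(10, 22/3)
obs 10: x=1 → posterior Beta(11, 22/3)
obs 11: x=0 → posterior Beta(11, 25/3)
obs 12: x=1 → posterior Beta(12, 25/3)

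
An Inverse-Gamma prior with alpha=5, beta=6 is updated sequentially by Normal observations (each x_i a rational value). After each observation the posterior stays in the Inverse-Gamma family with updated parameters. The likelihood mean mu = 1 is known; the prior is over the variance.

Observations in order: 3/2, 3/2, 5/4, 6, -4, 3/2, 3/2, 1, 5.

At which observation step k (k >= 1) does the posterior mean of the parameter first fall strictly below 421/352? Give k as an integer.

obs 1: x=3/2 → posterior Inverse-Gamma(11/2, 49/8)
obs 2: x=3/2 → posterior Inverse-Gamma(6, 25/4)
obs 3: x=5/4 → posterior Inverse-Gamma(13/2, 201/32)
obs 4: x=6 → posterior Inverse-Gamma(7, 601/32)
obs 5: x=-4 → posterior Inverse-Gamma(15/2, 1001/32)
obs 6: x=3/2 → posterior Inverse-Gamma(8, 1005/32)
obs 7: x=3/2 → posterior Inverse-Gamma(17/2, 1009/32)
obs 8: x=1 → posterior Inverse-Gamma(9, 1009/32)
obs 9: x=5 → posterior Inverse-Gamma(19/2, 1265/32)

k = 3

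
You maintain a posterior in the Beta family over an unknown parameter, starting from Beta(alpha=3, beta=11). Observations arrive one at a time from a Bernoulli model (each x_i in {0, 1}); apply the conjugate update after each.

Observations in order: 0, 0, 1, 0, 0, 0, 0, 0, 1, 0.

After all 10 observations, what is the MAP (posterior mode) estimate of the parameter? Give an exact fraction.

2/11

obs 1: x=0 → posterior Beta(3, 12)
obs 2: x=0 → posterior Beta(3, 13)
obs 3: x=1 → posterior Beta(4, 13)
obs 4: x=0 → posterior Beta(4, 14)
obs 5: x=0 → posterior Beta(4, 15)
obs 6: x=0 → posterior Beta(4, 16)
obs 7: x=0 → posterior Beta(4, 17)
obs 8: x=0 → posterior Beta(4, 18)
obs 9: x=1 → posterior Beta(5, 18)
obs 10: x=0 → posterior Beta(5, 19)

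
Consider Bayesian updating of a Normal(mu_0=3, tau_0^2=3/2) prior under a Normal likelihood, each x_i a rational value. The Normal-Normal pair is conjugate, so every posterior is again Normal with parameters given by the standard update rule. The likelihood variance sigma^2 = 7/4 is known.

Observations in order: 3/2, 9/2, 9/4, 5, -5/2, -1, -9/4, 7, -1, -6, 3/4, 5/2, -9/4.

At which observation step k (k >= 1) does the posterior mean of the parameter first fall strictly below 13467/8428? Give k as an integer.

k = 7

obs 1: x=3/2 → posterior Normal(30/13, 21/26)
obs 2: x=9/2 → posterior Normal(3, 21/38)
obs 3: x=9/4 → posterior Normal(141/50, 21/50)
obs 4: x=5 → posterior Normal(201/62, 21/62)
obs 5: x=-5/2 → posterior Normal(171/74, 21/74)
obs 6: x=-1 → posterior Normal(159/86, 21/86)
obs 7: x=-9/4 → posterior Normal(66/49, 3/14)
obs 8: x=7 → posterior Normal(108/55, 21/110)
obs 9: x=-1 → posterior Normal(102/61, 21/122)
obs 10: x=-6 → posterior Normal(66/67, 21/134)
obs 11: x=3/4 → posterior Normal(141/146, 21/146)
obs 12: x=5/2 → posterior Normal(171/158, 21/158)
obs 13: x=-9/4 → posterior Normal(72/85, 21/170)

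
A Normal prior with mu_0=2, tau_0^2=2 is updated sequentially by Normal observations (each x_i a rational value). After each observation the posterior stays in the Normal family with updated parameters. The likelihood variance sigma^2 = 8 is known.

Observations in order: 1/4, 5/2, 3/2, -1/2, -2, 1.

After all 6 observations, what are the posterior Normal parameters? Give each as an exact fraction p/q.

obs 1: x=1/4 → posterior Normal(33/20, 8/5)
obs 2: x=5/2 → posterior Normal(43/24, 4/3)
obs 3: x=3/2 → posterior Normal(7/4, 8/7)
obs 4: x=-1/2 → posterior Normal(47/32, 1)
obs 5: x=-2 → posterior Normal(13/12, 8/9)
obs 6: x=1 → posterior Normal(43/40, 4/5)

mu_0=43/40, tau_0^2=4/5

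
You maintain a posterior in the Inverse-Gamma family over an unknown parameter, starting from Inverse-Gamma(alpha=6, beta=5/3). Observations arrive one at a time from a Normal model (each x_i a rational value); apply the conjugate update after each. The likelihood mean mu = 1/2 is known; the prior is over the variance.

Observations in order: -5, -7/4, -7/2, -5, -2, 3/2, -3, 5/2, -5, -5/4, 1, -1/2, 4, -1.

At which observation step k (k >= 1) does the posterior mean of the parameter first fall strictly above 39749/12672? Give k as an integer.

obs 1: x=-5 → posterior Inverse-Gamma(13/2, 403/24)
obs 2: x=-7/4 → posterior Inverse-Gamma(7, 1855/96)
obs 3: x=-7/2 → posterior Inverse-Gamma(15/2, 2623/96)
obs 4: x=-5 → posterior Inverse-Gamma(8, 4075/96)
obs 5: x=-2 → posterior Inverse-Gamma(17/2, 4375/96)
obs 6: x=3/2 → posterior Inverse-Gamma(9, 4423/96)
obs 7: x=-3 → posterior Inverse-Gamma(19/2, 5011/96)
obs 8: x=5/2 → posterior Inverse-Gamma(10, 5203/96)
obs 9: x=-5 → posterior Inverse-Gamma(21/2, 6655/96)
obs 10: x=-5/4 → posterior Inverse-Gamma(11, 3401/48)
obs 11: x=1 → posterior Inverse-Gamma(23/2, 3407/48)
obs 12: x=-1/2 → posterior Inverse-Gamma(12, 3431/48)
obs 13: x=4 → posterior Inverse-Gamma(25/2, 3725/48)
obs 14: x=-1 → posterior Inverse-Gamma(13, 3779/48)

k = 2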